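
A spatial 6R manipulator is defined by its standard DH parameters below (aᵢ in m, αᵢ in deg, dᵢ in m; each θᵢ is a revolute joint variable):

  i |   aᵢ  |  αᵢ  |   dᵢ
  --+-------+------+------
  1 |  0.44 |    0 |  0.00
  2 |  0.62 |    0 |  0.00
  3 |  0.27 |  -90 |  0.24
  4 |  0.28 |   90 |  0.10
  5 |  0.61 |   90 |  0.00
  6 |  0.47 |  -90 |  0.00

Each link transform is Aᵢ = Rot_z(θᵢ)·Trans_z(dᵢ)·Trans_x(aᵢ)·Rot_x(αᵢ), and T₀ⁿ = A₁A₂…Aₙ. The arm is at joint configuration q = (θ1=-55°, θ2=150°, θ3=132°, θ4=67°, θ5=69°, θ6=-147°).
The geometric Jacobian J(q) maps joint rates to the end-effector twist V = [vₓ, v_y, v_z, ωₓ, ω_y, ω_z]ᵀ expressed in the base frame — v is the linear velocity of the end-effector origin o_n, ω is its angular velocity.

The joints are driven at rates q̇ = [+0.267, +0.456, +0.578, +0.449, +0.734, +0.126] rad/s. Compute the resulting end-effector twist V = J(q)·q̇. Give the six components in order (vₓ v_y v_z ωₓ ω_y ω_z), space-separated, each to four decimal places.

0.3451 0.3148 0.1492 -0.1968 -0.8032 1.4795

o_n = [0.3002, -0.0757, -0.1890]
J₁: ẑ×o_n = [0.0757, 0.3002, -0.0000], ω = ẑ
J2: z=[0.0000, 0.0000, 1.0000] o=[0.2524, -0.3604, 0.0000] → [-0.2848, 0.0478, 0.0000, 0.0000, 0.0000, 1.0000]
J3: z=[0.0000, 0.0000, 1.0000] o=[0.1983, 0.2572, 0.0000] → [0.3329, 0.1018, -0.0000, 0.0000, 0.0000, 1.0000]
J4: z=[0.7314, -0.6820, 0.0000] o=[0.0142, 0.0597, 0.2400] → [0.2925, 0.3137, 0.0960, 0.7314, -0.6820, 0.0000]
J5: z=[-0.6278, -0.6732, 0.3907] o=[0.0127, -0.0885, -0.0177] → [0.1103, 0.0048, 0.1855, -0.6278, -0.6732, 0.3907]
J6: z=[-0.5109, -0.0224, -0.8594] o=[0.3710, -0.5393, -0.2190] → [0.3978, 0.0762, -0.2385, -0.5109, -0.0224, -0.8594]
V = J·q̇ = [0.3451, 0.3148, 0.1492, -0.1968, -0.8032, 1.4795]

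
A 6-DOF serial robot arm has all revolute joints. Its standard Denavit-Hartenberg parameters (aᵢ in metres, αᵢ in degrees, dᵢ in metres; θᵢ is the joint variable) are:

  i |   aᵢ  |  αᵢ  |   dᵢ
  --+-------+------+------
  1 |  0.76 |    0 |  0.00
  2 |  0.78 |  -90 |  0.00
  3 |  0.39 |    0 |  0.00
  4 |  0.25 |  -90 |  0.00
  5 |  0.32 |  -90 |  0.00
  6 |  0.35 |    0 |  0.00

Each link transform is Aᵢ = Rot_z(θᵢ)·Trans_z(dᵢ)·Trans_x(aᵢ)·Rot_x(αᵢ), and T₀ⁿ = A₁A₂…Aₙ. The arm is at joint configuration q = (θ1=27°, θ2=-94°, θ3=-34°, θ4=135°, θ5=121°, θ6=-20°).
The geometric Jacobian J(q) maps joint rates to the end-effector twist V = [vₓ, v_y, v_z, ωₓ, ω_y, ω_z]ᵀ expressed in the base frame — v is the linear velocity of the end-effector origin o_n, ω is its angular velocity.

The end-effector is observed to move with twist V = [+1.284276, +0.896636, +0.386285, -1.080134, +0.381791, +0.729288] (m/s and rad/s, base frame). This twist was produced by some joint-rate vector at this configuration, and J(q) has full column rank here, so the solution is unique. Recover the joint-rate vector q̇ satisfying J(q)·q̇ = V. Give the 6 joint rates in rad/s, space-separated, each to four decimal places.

o_n = [0.5566, -0.7945, 0.3236]
J₁: ẑ×o_n = [0.7945, 0.5566, -0.0000], ω = ẑ
J2: z=[0.0000, 0.0000, 1.0000] o=[0.6772, 0.3450, 0.0000] → [1.1396, -0.1205, 0.0000, 0.0000, 0.0000, 1.0000]
J3: z=[0.9205, 0.3907, 0.0000] o=[0.9819, -0.3730, 0.0000] → [0.1264, -0.2979, -0.2219, 0.9205, 0.3907, 0.0000]
J4: z=[0.9205, 0.3907, 0.0000] o=[1.1083, -0.6706, 0.2181] → [0.0412, -0.0971, 0.1014, 0.9205, 0.3907, 0.0000]
J5: z=[-0.3836, 0.9036, 0.1908] o=[1.0896, -0.6267, -0.0273] → [0.3491, 0.0329, 0.5460, -0.3836, 0.9036, 0.1908]
J6: z=[0.5380, 0.0507, 0.8414] o=[0.8494, -0.7628, 0.1345] → [0.0363, -0.3481, -0.0022, 0.5380, 0.0507, 0.8414]
q̇ = J⁺·V = [0.9800, 0.3010, -0.2200, -0.2110, 0.6540, -0.8040]

0.9800 0.3010 -0.2200 -0.2110 0.6540 -0.8040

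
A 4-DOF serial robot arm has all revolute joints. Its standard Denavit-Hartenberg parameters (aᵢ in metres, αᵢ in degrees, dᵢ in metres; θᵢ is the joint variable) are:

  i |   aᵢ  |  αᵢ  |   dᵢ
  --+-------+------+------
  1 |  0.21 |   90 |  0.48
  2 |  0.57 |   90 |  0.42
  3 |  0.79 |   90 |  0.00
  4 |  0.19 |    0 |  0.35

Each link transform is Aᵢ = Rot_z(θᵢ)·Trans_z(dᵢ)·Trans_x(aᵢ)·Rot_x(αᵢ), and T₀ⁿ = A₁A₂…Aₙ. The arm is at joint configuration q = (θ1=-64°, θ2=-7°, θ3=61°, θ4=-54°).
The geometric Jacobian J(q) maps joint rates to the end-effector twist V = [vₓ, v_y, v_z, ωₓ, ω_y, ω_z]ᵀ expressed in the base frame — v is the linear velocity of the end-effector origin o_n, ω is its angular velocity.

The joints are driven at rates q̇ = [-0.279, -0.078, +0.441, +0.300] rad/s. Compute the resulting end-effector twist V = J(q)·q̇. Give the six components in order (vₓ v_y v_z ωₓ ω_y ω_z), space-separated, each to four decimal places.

-0.9532 0.1395 -0.1058 0.2914 -0.0878 -0.7487

o_n = [-0.2621, -1.8326, 0.4725]
J₁: ẑ×o_n = [1.8326, -0.2621, 0.0000], ω = ẑ
J2: z=[-0.8988, -0.4384, 0.0000] o=[0.0921, -0.1887, 0.4800] → [0.0033, -0.0067, 1.3222, -0.8988, -0.4384, 0.0000]
J3: z=[-0.0534, 0.1095, -0.9925] o=[-0.0374, -0.8814, 0.4105] → [-0.9373, 0.2263, 0.0754, -0.0534, 0.1095, -0.9925]
J4: z=[0.8163, -0.5677, -0.1066] o=[-0.4918, -1.5259, 0.3639] → [-0.0944, -0.1132, -0.1199, 0.8163, -0.5677, -0.1066]
V = J·q̇ = [-0.9532, 0.1395, -0.1058, 0.2914, -0.0878, -0.7487]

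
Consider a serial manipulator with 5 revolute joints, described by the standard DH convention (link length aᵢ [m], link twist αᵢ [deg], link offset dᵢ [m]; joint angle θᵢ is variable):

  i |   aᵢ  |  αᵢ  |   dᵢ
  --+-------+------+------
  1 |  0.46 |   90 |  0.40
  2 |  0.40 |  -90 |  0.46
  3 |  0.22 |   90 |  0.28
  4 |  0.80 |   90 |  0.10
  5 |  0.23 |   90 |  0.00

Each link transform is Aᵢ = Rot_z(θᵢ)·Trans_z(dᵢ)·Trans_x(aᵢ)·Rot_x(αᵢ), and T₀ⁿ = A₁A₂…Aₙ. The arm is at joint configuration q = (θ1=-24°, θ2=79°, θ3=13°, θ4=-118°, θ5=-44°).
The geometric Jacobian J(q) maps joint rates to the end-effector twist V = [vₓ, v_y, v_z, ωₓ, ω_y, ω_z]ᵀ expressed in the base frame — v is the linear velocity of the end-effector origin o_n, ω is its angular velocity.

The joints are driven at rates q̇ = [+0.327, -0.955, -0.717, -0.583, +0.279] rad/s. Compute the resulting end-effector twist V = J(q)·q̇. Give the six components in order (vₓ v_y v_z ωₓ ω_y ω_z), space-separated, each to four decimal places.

o_n = [0.7766, -0.8430, 0.4471]
J₁: ẑ×o_n = [0.8430, 0.7766, -0.0000], ω = ẑ
J2: z=[-0.4067, -0.9135, 0.0000] o=[0.4202, -0.1871, 0.4000] → [-0.0431, 0.0192, 0.5923, -0.4067, -0.9135, 0.0000]
J3: z=[-0.8968, 0.3993, 0.1908] o=[0.3029, -0.6384, 0.7927] → [-0.0989, -0.2195, -0.0057, -0.8968, 0.3993, 0.1908]
J4: z=[-0.3571, -0.9076, 0.2208] o=[0.1093, -0.4980, 1.0565] → [0.6292, -0.0702, 0.7288, -0.3571, -0.9076, 0.2208]
J5: z=[-0.6518, 0.0728, -0.7549] o=[0.6088, -0.9196, 0.5846] → [0.0478, -0.2162, -0.0621, -0.6518, 0.0728, -0.7549]
V = J·q̇ = [0.0342, 0.3736, -1.0039, 1.0578, 1.1356, -0.1492]

0.0342 0.3736 -1.0039 1.0578 1.1356 -0.1492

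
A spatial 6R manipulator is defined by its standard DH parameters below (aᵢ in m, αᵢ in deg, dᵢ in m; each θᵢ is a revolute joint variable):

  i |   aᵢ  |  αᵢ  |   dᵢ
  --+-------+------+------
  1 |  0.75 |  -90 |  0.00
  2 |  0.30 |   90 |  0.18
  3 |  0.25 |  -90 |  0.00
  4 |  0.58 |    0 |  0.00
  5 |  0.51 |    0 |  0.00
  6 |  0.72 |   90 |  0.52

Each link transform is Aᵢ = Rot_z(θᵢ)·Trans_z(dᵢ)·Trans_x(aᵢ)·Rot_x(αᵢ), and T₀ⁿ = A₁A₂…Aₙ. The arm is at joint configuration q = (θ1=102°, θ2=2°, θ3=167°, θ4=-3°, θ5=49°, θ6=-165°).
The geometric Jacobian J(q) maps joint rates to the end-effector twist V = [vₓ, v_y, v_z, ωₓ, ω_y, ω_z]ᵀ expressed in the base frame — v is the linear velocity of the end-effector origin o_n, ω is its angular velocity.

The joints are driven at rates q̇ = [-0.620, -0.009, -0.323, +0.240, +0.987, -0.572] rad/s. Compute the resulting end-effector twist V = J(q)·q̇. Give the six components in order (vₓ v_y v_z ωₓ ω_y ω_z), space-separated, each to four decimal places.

o_n = [0.1088, 0.1566, 0.3150]
J₁: ẑ×o_n = [-0.1566, 0.1088, 0.0000], ω = ẑ
J2: z=[-0.9781, -0.2079, 0.0000] o=[-0.1559, 0.7336, 0.0000] → [-0.0655, 0.3081, 0.6194, -0.9781, -0.2079, 0.0000]
J3: z=[-0.0073, 0.0341, 0.9994] o=[-0.3943, 0.9895, -0.0105] → [0.8434, 0.5052, -0.0111, -0.0073, 0.0341, 0.9994]
J4: z=[0.9998, -0.0173, 0.0079] o=[-0.3987, 0.7396, -0.0020] → [-0.0009, -0.3130, -0.5741, 0.9998, -0.0173, 0.0079]
J5: z=[0.9998, -0.0173, 0.0079] o=[-0.4091, 0.1619, 0.0481] → [-0.0046, -0.2628, 0.0037, 0.9998, -0.0173, 0.0079]
J6: z=[0.9998, -0.0173, 0.0079] o=[-0.4127, -0.2046, -0.3065] → [-0.0136, -0.6173, 0.3703, 0.9998, -0.0173, 0.0079]
V = J·q̇ = [-0.1717, -0.2148, -0.3479, 0.6660, -0.0205, -0.9377]

-0.1717 -0.2148 -0.3479 0.6660 -0.0205 -0.9377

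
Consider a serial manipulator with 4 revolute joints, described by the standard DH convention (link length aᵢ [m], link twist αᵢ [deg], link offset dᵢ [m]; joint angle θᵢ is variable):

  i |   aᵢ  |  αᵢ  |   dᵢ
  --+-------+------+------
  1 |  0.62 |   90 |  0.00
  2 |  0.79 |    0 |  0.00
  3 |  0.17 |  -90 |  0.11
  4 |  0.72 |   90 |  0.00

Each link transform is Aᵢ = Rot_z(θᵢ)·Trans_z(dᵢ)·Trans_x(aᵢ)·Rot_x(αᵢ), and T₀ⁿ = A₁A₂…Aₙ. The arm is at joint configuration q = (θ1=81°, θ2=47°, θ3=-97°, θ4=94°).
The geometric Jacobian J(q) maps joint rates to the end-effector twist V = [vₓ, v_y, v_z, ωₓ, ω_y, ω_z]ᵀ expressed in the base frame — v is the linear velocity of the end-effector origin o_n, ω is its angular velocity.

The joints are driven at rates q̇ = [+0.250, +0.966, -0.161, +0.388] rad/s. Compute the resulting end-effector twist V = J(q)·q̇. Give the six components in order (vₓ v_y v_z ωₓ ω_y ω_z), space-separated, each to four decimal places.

-0.4135 -0.7601 0.7959 0.8416 0.1676 0.4994

o_n = [-0.4074, 1.3157, 0.4860]
J₁: ẑ×o_n = [-1.3157, -0.4074, 0.0000], ω = ẑ
J2: z=[0.9877, -0.1564, 0.0000] o=[0.0970, 0.6124, 0.0000] → [-0.0760, -0.4800, 0.6158, 0.9877, -0.1564, 0.0000]
J3: z=[0.9877, -0.1564, 0.0000] o=[0.1813, 1.1445, 0.5778] → [0.0144, 0.0906, 0.0770, 0.9877, -0.1564, 0.0000]
J4: z=[0.1198, 0.7566, 0.6428] o=[0.3070, 1.2352, 0.4475] → [-0.0226, -0.4639, 0.5502, 0.1198, 0.7566, 0.6428]
V = J·q̇ = [-0.4135, -0.7601, 0.7959, 0.8416, 0.1676, 0.4994]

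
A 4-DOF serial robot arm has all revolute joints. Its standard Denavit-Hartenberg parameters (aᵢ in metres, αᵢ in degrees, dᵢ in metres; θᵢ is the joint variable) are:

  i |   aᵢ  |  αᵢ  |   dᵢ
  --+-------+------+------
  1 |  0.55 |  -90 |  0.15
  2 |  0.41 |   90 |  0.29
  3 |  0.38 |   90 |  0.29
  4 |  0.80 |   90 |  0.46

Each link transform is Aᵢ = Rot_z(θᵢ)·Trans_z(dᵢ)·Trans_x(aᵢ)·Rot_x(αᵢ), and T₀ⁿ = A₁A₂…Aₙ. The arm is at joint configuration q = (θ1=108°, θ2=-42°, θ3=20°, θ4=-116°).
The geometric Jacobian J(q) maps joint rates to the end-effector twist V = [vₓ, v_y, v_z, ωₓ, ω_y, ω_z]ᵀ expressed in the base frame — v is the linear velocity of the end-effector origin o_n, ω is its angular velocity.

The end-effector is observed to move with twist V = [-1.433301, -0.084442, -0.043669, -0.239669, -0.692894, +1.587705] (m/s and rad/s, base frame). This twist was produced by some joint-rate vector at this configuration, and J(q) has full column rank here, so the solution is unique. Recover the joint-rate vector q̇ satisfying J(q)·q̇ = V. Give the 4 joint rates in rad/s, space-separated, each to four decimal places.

o_n = [-0.2695, 1.2574, 0.2292]
J₁: ẑ×o_n = [-1.2574, -0.2695, 0.0000], ω = ẑ
J2: z=[-0.9511, -0.3090, 0.0000] o=[-0.1700, 0.5231, 0.1500] → [-0.0245, 0.0753, -0.7292, -0.9511, -0.3090, 0.0000]
J3: z=[0.2068, -0.6364, 0.7431] o=[-0.5399, 0.7232, 0.4243] → [-0.2728, 0.2413, 0.2825, 0.2068, -0.6364, 0.7431]
J4: z=[0.8152, 0.5321, 0.2289] o=[-0.6856, 0.7509, 0.8788] → [-0.4616, 0.6247, 0.1915, 0.8152, 0.5321, 0.2289]
q̇ = J⁺·V = [0.9800, 0.3650, 0.8430, -0.0820]

0.9800 0.3650 0.8430 -0.0820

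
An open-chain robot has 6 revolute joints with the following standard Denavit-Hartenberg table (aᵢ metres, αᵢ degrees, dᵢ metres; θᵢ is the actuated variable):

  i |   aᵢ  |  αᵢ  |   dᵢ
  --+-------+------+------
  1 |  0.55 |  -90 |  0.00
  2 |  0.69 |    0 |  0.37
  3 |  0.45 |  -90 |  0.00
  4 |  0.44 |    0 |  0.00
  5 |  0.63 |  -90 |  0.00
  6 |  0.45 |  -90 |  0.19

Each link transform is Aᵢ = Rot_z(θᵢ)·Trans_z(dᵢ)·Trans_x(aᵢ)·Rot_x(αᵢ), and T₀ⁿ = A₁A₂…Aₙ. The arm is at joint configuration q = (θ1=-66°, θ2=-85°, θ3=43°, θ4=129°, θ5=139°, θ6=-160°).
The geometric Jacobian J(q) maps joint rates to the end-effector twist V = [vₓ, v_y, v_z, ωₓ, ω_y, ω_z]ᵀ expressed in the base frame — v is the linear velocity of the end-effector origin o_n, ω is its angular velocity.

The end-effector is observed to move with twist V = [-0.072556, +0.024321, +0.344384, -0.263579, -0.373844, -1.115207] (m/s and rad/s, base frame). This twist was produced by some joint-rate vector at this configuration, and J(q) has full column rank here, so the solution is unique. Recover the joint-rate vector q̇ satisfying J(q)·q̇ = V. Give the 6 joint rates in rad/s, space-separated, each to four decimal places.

0.0800 0.2360 -0.6070 0.5510 0.4940 -0.6260

o_n = [0.6184, -0.7947, 0.8110]
J₁: ẑ×o_n = [0.7947, 0.6184, -0.0000], ω = ẑ
J2: z=[0.9135, 0.4067, 0.0000] o=[0.2237, -0.5025, 0.0000] → [0.3299, -0.7409, -0.4275, 0.9135, 0.4067, 0.0000]
J3: z=[0.9135, 0.4067, 0.0000] o=[0.5862, -0.4069, 0.6874] → [0.0503, -0.1130, -0.3674, 0.9135, 0.4067, 0.0000]
J4: z=[0.2722, -0.6113, -0.7431] o=[0.7222, -0.7124, 0.9885] → [0.0473, 0.1254, -0.0859, 0.2722, -0.6113, -0.7431]
J5: z=[0.2722, -0.6113, -0.7431] o=[0.3261, -0.6635, 0.8032] → [-0.1023, -0.2193, 0.1430, 0.2722, -0.6113, -0.7431]
J6: z=[0.3340, -0.6643, 0.6687] o=[0.8947, -0.3925, 0.7885] → [0.2540, -0.1923, -0.3178, 0.3340, -0.6643, 0.6687]
q̇ = J⁺·V = [0.0800, 0.2360, -0.6070, 0.5510, 0.4940, -0.6260]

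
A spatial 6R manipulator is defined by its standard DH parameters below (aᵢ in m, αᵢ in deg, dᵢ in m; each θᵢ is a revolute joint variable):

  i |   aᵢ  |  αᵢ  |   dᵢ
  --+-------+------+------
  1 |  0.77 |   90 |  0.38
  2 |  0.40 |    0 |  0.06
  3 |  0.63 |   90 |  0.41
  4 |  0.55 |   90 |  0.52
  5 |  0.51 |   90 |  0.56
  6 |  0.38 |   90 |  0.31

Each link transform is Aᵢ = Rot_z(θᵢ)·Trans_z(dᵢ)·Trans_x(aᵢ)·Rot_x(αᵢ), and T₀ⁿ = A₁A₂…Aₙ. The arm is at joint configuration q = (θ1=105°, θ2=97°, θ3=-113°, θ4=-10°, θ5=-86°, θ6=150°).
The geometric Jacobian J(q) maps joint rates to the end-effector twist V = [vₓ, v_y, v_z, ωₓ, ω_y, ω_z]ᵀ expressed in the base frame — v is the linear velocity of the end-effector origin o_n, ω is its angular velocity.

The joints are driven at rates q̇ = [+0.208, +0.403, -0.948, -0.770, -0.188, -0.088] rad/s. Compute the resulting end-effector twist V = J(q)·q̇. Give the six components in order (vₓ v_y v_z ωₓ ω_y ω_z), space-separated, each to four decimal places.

-0.0886 -1.1976 -0.2245 -0.4464 0.2169 0.9094

o_n = [-0.6524, 1.2268, 0.2649]
J₁: ẑ×o_n = [-1.2268, -0.6524, 0.0000], ω = ẑ
J2: z=[0.9659, 0.2588, 0.0000] o=[-0.1993, 0.7438, 0.3800] → [-0.0298, 0.1112, 0.5839, 0.9659, 0.2588, 0.0000]
J3: z=[0.9659, 0.2588, 0.0000] o=[-0.1287, 0.7122, 0.7770] → [-0.1325, 0.4947, 0.6326, 0.9659, 0.2588, 0.0000]
J4: z=[0.0713, -0.2662, -0.9613] o=[0.1106, 1.4033, 0.6034] → [-0.0795, 0.7575, -0.2157, 0.0713, -0.2662, -0.9613]
J5: z=[-0.9080, -0.4161, 0.0479] o=[-0.0793, 1.7430, -0.0458] → [-0.1046, 0.2547, 0.2303, -0.9080, -0.4161, 0.0479]
J6: z=[0.4068, -0.8488, 0.3378] o=[-0.6388, 1.6764, 0.4604] → [0.3178, 0.0750, -0.1943, 0.4068, -0.8488, 0.3378]
V = J·q̇ = [-0.0886, -1.1976, -0.2245, -0.4464, 0.2169, 0.9094]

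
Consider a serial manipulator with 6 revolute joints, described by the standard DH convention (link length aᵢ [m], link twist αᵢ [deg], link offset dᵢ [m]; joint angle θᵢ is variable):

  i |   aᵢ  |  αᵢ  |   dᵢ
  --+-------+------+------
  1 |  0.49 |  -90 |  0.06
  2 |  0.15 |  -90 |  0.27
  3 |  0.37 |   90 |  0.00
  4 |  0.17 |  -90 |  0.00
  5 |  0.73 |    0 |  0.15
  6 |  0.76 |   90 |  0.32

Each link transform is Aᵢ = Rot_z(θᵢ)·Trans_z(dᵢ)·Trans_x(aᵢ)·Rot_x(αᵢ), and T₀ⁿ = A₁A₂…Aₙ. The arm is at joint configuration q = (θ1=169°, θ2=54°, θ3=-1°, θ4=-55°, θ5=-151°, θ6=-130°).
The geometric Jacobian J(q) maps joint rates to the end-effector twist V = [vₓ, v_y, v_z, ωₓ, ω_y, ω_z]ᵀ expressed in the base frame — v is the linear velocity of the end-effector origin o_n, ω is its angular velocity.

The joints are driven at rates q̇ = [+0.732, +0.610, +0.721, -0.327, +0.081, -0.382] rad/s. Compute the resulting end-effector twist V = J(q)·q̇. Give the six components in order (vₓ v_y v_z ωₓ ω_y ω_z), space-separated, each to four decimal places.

0.2105 -0.0817 0.1290 0.5212 -0.3853 0.6045

o_n = [-0.4541, 0.2025, -0.8417]
J₁: ẑ×o_n = [-0.2025, -0.4541, 0.0000], ω = ẑ
J2: z=[-0.1908, -0.9816, 0.0000] o=[-0.4810, 0.0935, 0.0600] → [0.8852, -0.1721, 0.0056, -0.1908, -0.9816, 0.0000]
J3: z=[0.7942, -0.1544, -0.5878] o=[-0.6191, -0.1547, -0.0614] → [0.3304, 0.5228, 0.3091, 0.7942, -0.1544, -0.5878]
J4: z=[-0.1807, -0.9834, 0.0141] o=[-0.8337, -0.1196, -0.3606] → [0.4686, -0.0816, 0.3151, -0.1807, -0.9834, 0.0141]
J5: z=[-0.0198, -0.0107, -0.9997] o=[-1.0009, -0.0888, -0.3577] → [0.2964, -0.5562, 0.0001, -0.0198, -0.0107, -0.9997]
J6: z=[-0.0198, -0.0107, -0.9997] o=[-0.4400, -0.5540, -0.5138] → [0.7598, 0.0076, -0.0151, -0.0198, -0.0107, -0.9997]
V = J·q̇ = [0.2105, -0.0817, 0.1290, 0.5212, -0.3853, 0.6045]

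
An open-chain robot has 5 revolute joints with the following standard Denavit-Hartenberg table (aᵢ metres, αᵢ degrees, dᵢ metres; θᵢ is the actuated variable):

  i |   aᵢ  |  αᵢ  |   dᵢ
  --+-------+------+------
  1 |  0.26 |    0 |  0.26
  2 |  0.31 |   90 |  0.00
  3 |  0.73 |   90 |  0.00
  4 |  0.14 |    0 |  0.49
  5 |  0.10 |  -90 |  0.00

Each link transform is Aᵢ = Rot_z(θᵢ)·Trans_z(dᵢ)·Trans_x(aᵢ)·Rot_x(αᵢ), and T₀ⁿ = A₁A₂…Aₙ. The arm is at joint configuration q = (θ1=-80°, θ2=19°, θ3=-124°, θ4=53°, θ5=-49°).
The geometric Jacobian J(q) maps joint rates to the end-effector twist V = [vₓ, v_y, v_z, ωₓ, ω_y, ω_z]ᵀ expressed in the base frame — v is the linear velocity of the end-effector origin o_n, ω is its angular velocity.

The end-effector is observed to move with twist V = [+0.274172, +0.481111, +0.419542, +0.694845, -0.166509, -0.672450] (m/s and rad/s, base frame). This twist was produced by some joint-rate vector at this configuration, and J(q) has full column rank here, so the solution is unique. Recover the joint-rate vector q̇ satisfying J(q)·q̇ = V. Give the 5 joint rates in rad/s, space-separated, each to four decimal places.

o_n = [-0.3532, 0.2176, -0.2237]
J₁: ẑ×o_n = [-0.2176, -0.3532, 0.0000], ω = ẑ
J2: z=[0.0000, 0.0000, 1.0000] o=[0.0451, -0.2561, 0.2600] → [-0.4736, -0.3983, 0.0000, 0.0000, 0.0000, 1.0000]
J3: z=[-0.8746, -0.4848, 0.0000] o=[0.1954, -0.5272, 0.2600] → [0.2345, -0.4231, -0.9173, -0.8746, -0.4848, 0.0000]
J4: z=[-0.4019, 0.7251, 0.5592] o=[-0.0025, -0.1702, -0.3452] → [-0.1287, -0.1473, 0.0985, -0.4019, 0.7251, 0.5592]
J5: z=[-0.4019, 0.7251, 0.5592] o=[-0.3200, 0.1721, -0.1410] → [-0.0854, -0.0518, 0.0058, -0.4019, 0.7251, 0.5592]
q̇ = J⁺·V = [0.6070, -0.9540, -0.5270, -0.6530, 0.0710]

0.6070 -0.9540 -0.5270 -0.6530 0.0710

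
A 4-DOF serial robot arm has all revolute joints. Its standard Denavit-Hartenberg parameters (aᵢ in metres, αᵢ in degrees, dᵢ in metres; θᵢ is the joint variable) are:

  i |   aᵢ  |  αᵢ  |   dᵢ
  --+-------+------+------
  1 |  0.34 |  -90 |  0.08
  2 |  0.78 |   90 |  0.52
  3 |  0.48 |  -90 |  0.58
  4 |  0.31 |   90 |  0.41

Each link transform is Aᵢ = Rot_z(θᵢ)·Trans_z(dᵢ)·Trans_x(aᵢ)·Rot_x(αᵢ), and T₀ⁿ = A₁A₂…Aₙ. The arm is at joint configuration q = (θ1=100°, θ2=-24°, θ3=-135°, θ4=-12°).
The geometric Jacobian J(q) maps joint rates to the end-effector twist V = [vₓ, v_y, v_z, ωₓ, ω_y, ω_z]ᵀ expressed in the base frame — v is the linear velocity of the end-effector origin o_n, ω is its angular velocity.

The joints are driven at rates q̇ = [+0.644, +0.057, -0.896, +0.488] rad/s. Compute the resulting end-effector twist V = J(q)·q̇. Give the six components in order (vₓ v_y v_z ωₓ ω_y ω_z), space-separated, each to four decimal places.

-0.4905 -0.4894 -0.4636 0.1657 0.7194 -0.0342

o_n = [0.2234, 0.5972, 0.8786]
J₁: ẑ×o_n = [-0.5972, 0.2234, 0.0000], ω = ẑ
J2: z=[-0.9848, -0.1736, 0.0000] o=[-0.0590, 0.3348, 0.0800] → [-0.1387, 0.7865, -0.2093, -0.9848, -0.1736, 0.0000]
J3: z=[0.0706, -0.4006, 0.9135] o=[-0.6949, 0.9463, 0.3973] → [0.1261, 0.8049, 0.3432, 0.0706, -0.4006, 0.9135]
J4: z=[0.5842, 0.7589, 0.2876] o=[-0.2658, 0.4675, 0.7891] → [0.0307, 0.0884, -0.2955, 0.5842, 0.7589, 0.2876]
V = J·q̇ = [-0.4905, -0.4894, -0.4636, 0.1657, 0.7194, -0.0342]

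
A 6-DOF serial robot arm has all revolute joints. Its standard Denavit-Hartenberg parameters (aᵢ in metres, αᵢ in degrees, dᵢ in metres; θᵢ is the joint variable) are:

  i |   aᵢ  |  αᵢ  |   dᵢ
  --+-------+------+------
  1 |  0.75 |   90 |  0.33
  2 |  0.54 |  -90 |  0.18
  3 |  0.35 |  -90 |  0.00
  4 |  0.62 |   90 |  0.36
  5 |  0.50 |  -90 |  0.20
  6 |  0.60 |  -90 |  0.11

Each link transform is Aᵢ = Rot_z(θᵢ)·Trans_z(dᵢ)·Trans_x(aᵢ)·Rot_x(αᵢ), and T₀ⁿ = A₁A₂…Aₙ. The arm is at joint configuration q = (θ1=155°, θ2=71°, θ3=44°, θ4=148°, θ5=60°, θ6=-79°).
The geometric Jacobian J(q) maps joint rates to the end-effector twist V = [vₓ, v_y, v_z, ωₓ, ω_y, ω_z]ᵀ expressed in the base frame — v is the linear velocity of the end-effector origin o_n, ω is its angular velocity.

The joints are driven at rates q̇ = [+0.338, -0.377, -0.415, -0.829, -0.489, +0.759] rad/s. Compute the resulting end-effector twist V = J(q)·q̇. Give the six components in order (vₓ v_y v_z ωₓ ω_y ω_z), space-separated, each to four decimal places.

o_n = [-1.8396, 0.2567, -0.1004]
J₁: ẑ×o_n = [-0.2567, -1.8396, 0.0000], ω = ẑ
J2: z=[0.4226, 0.9063, 0.0000] o=[-0.6797, 0.3170, 0.3300] → [-0.3900, 0.1819, 1.0257, 0.4226, 0.9063, 0.0000]
J3: z=[0.8569, -0.3996, 0.3256] o=[-0.7630, 0.5544, 0.8406] → [0.4729, 0.4558, -0.6853, 0.8569, -0.3996, 0.3256]
J4: z=[-0.0990, -0.7475, -0.6568] o=[-0.9400, 0.3687, 1.0786] → [0.8078, 0.4741, -0.6614, -0.0990, -0.7475, -0.6568]
J5: z=[-0.9948, 0.0577, 0.0843] o=[-0.9913, 0.5099, 0.3776] → [-0.0062, -0.5470, 0.3007, -0.9948, 0.0577, 0.0843]
J6: z=[-0.0277, -0.9468, 0.3205] o=[-1.2394, 0.3631, -0.0773] → [0.0560, -0.1930, -0.5653, -0.0277, -0.9468, 0.3205]
V = J·q̇ = [-0.7601, -1.1516, -0.1302, 0.0325, -0.3030, 0.9494]

-0.7601 -1.1516 -0.1302 0.0325 -0.3030 0.9494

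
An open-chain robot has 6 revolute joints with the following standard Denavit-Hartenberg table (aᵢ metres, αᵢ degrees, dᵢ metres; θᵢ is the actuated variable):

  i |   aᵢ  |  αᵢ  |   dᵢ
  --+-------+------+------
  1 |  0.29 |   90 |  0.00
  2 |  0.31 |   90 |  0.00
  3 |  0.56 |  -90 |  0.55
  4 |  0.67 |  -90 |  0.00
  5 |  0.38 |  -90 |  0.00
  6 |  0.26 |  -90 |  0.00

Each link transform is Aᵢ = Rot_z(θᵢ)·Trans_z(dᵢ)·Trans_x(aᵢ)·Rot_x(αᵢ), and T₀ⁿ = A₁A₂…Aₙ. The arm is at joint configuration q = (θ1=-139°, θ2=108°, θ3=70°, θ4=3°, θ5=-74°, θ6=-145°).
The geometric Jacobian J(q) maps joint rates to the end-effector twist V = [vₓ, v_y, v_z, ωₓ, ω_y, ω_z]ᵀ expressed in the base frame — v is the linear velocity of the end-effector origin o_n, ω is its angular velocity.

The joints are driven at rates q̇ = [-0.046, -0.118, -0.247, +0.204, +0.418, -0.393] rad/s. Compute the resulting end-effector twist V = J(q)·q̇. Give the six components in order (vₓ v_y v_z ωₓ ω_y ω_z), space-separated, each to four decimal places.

0.1567 0.0585 0.3270 0.6158 0.0236 -0.6542

o_n = [-1.1589, 0.6432, 0.6759]
J₁: ẑ×o_n = [-0.6432, -1.1589, 0.0000], ω = ẑ
J2: z=[-0.6561, 0.7547, 0.0000] o=[-0.2189, -0.1903, 0.0000] → [0.5101, 0.4434, 0.1627, -0.6561, 0.7547, 0.0000]
J3: z=[-0.7178, -0.6239, 0.3090] o=[-0.1466, -0.1274, 0.2948] → [-0.4759, -0.0393, -1.1848, -0.7178, -0.6239, 0.3090]
J4: z=[-0.4435, 0.0676, -0.8937] o=[-0.8419, -0.0346, 0.6469] → [0.6077, 0.2962, -0.2792, -0.4435, 0.0676, -0.8937]
J5: z=[0.7449, 0.5823, -0.3256] o=[-1.1759, 0.5082, 0.8537] → [-0.0596, 0.1270, 0.0907, 0.7449, 0.5823, -0.3256]
J6: z=[-0.3569, 0.7601, 0.5430] o=[-1.3901, 0.6177, 0.5596] → [0.0746, 0.1670, -0.1848, -0.3569, 0.7601, 0.5430]
V = J·q̇ = [0.1567, 0.0585, 0.3270, 0.6158, 0.0236, -0.6542]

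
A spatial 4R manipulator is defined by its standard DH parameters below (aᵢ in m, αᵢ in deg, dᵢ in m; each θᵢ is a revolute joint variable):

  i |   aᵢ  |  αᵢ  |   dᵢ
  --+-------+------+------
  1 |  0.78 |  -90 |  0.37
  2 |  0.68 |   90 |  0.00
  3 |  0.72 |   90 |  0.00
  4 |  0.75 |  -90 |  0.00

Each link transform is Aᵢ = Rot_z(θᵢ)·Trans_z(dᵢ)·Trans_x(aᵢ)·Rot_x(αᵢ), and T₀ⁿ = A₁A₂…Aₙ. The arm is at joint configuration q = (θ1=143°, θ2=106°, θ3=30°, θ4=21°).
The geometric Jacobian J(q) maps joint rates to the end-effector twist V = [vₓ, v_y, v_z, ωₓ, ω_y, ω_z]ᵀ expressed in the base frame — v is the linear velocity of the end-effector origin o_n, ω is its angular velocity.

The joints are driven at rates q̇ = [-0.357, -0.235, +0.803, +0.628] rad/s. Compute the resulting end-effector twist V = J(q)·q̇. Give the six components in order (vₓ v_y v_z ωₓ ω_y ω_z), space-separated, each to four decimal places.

-1.4898 0.2205 0.5044 -0.0786 1.0345 -0.8802

o_n = [-0.8362, -0.2590, -1.5400]
J₁: ẑ×o_n = [0.2590, -0.8362, 0.0000], ω = ẑ
J2: z=[-0.6018, -0.7986, 0.0000] o=[-0.6229, 0.4694, 0.3700] → [1.5254, -1.1495, 0.2681, -0.6018, -0.7986, 0.0000]
J3: z=[-0.7677, 0.5785, -0.2756] o=[-0.4732, 0.3566, -0.2837] → [-0.8965, -0.8645, 0.6826, -0.7677, 0.5785, -0.2756]
J4: z=[0.6313, 0.6087, -0.4806] o=[-0.5526, -0.0343, -0.8830] → [-0.5079, 0.5510, 0.0308, 0.6313, 0.6087, -0.4806]
V = J·q̇ = [-1.4898, 0.2205, 0.5044, -0.0786, 1.0345, -0.8802]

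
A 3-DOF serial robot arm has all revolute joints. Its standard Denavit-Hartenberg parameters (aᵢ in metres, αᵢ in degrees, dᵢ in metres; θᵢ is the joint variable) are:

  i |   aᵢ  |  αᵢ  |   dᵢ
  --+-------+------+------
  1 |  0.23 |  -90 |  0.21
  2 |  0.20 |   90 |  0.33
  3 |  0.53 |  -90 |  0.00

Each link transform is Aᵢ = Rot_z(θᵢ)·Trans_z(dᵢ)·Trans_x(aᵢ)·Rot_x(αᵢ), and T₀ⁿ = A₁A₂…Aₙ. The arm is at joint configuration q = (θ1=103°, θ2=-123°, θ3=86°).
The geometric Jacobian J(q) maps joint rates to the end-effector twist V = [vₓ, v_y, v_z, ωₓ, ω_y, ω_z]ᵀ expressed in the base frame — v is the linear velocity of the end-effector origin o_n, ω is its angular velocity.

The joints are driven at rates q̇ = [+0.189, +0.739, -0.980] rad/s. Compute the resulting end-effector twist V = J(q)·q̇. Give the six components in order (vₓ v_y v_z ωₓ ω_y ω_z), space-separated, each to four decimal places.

0.0837 -0.2861 0.5299 -0.9049 0.6346 0.7227

o_n = [-0.8594, -0.0948, 0.4087]
J₁: ẑ×o_n = [0.0948, -0.8594, 0.0000], ω = ẑ
J2: z=[-0.9744, -0.2250, 0.0000] o=[-0.0517, 0.2241, 0.2100] → [-0.0447, 0.1936, 0.1291, -0.9744, -0.2250, 0.0000]
J3: z=[0.1887, -0.8172, -0.5446] o=[-0.3488, 0.0437, 0.3777] → [-0.1008, 0.2723, -0.4434, 0.1887, -0.8172, -0.5446]
V = J·q̇ = [0.0837, -0.2861, 0.5299, -0.9049, 0.6346, 0.7227]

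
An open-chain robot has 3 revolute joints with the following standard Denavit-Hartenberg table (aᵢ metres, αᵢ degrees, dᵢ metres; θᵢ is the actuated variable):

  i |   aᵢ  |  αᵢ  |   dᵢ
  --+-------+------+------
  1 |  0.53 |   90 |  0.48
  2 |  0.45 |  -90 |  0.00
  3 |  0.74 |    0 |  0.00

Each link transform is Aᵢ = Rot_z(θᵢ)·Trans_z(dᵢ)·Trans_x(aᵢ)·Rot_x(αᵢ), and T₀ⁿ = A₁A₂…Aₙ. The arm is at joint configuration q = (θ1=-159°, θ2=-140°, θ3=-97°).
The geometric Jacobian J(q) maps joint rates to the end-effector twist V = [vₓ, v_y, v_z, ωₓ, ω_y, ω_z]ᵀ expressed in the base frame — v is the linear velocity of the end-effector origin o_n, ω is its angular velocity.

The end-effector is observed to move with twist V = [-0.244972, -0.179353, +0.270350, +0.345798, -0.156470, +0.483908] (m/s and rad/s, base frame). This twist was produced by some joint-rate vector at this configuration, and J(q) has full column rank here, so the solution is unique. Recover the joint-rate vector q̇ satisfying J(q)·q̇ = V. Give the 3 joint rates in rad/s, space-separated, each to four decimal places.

o_n = [-0.5007, 0.5945, 0.2487]
J₁: ẑ×o_n = [-0.5945, -0.5007, 0.0000], ω = ẑ
J2: z=[-0.3584, 0.9336, 0.0000] o=[-0.4948, -0.1899, 0.4800] → [-0.2159, -0.0829, -0.2756, -0.3584, 0.9336, 0.0000]
J3: z=[-0.6001, -0.2304, -0.7660] o=[-0.1730, -0.0664, 0.1907] → [0.4930, 0.2858, -0.4721, -0.6001, -0.2304, -0.7660]
q̇ = J⁺·V = [0.1660, -0.2700, -0.4150]

0.1660 -0.2700 -0.4150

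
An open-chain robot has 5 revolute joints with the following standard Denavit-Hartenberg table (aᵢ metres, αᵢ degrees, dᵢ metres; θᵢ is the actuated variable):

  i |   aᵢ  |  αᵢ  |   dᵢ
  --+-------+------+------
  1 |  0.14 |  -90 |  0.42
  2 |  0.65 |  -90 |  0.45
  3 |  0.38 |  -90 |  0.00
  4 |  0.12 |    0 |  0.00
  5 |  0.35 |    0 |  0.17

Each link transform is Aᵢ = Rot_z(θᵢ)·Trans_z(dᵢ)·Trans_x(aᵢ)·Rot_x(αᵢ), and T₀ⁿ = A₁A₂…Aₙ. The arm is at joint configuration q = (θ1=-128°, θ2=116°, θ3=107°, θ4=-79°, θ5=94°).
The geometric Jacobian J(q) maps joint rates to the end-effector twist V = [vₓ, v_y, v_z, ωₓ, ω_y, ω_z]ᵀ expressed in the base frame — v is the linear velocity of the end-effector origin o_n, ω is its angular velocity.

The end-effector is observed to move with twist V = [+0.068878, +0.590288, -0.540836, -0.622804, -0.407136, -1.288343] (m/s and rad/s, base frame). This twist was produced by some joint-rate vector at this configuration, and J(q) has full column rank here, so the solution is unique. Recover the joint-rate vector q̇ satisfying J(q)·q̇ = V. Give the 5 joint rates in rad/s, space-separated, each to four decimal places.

-0.5150 -0.1220 -0.9720 -0.8240 0.4200

o_n = [-0.1627, 0.1311, 0.1885]
J₁: ẑ×o_n = [-0.1311, -0.1627, 0.0000], ω = ẑ
J2: z=[0.7880, -0.6157, 0.0000] o=[-0.0862, -0.1103, 0.4200] → [0.1425, 0.1824, 0.1432, 0.7880, -0.6157, 0.0000]
J3: z=[0.5534, 0.7083, 0.4384] o=[0.4438, -0.1628, -0.1642] → [0.1210, -0.4611, 0.5922, 0.5534, 0.7083, 0.4384]
J4: z=[-0.0277, -0.5103, 0.8595] o=[0.1275, 0.0225, -0.0644] → [-0.2224, -0.2424, -0.1511, -0.0277, -0.5103, 0.8595]
J5: z=[-0.0277, -0.5103, 0.8595] o=[0.1736, 0.1171, -0.0067] → [-0.1117, -0.2836, -0.1720, -0.0277, -0.5103, 0.8595]
q̇ = J⁺·V = [-0.5150, -0.1220, -0.9720, -0.8240, 0.4200]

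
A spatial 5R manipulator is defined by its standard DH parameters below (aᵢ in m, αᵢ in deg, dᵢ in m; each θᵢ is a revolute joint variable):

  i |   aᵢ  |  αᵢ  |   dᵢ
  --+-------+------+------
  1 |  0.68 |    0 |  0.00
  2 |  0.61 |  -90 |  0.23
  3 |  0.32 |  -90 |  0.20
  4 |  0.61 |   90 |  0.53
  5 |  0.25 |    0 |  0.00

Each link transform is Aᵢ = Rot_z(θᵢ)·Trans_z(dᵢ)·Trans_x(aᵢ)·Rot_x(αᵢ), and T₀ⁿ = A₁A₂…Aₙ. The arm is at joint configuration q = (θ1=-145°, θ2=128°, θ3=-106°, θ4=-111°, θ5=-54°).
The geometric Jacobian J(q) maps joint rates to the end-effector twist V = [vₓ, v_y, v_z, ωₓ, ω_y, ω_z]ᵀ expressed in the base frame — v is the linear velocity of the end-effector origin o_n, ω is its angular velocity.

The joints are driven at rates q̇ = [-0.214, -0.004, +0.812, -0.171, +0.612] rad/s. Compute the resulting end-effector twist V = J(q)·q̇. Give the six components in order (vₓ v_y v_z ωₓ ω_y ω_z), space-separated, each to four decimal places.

0.3004 -0.1336 -0.3789 0.1667 0.5688 -0.8144

o_n = [0.5798, 0.2105, 0.3672]
J₁: ẑ×o_n = [-0.2105, 0.5798, 0.0000], ω = ẑ
J2: z=[0.0000, 0.0000, 1.0000] o=[-0.5570, -0.3900, 0.0000] → [-0.6005, 1.1369, 0.0000, 0.0000, 0.0000, 1.0000]
J3: z=[0.2924, 0.9563, 0.0000] o=[0.0263, -0.5684, 0.2300] → [0.1312, -0.0401, -0.3016, 0.2924, 0.9563, 0.0000]
J4: z=[0.9193, -0.2810, 0.2756] o=[0.0004, -0.3513, 0.5376] → [-0.1070, 0.3164, 0.6793, 0.9193, -0.2810, 0.2756]
J5: z=[0.1413, -0.4179, -0.8974] o=[0.7118, 0.0267, 0.4736] → [0.2094, 0.1334, -0.0292, 0.1413, -0.4179, -0.8974]
V = J·q̇ = [0.3004, -0.1336, -0.3789, 0.1667, 0.5688, -0.8144]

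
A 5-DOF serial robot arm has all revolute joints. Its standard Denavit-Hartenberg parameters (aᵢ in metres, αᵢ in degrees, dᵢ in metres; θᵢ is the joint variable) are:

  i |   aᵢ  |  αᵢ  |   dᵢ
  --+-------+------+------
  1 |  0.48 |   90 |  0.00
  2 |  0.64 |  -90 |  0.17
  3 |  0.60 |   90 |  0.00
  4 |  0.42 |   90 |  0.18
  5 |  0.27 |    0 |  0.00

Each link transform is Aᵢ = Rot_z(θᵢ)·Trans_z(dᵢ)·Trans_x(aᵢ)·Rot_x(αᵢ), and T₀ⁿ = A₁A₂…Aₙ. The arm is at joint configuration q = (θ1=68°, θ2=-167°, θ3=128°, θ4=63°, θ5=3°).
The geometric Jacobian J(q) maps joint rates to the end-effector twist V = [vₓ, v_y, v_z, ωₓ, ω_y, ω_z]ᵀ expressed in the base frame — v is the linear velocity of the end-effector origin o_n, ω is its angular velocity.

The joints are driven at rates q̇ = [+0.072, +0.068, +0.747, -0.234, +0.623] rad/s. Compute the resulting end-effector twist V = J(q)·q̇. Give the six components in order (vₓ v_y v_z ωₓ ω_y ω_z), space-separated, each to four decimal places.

0.2627 0.4800 0.2037 0.0222 0.6566 -0.2619

o_n = [-0.4730, 0.6153, -0.6506]
J₁: ẑ×o_n = [-0.6153, -0.4730, 0.0000], ω = ẑ
J2: z=[0.9272, -0.3746, 0.0000] o=[0.1798, 0.4450, 0.0000] → [0.2437, 0.6033, -0.0867, 0.9272, -0.3746, 0.0000]
J3: z=[0.0843, 0.2086, -0.9744] o=[0.1038, -0.1968, -0.1440] → [0.6856, 0.6047, 0.1887, 0.0843, 0.2086, -0.9744]
J4: z=[-0.8585, -0.4813, -0.1773] o=[-0.1997, 0.3140, -0.0609] → [0.3372, -0.4579, -0.3902, -0.8585, -0.4813, -0.1773]
J5: z=[-0.4890, 0.6639, 0.5658] o=[-0.4192, 0.4678, -0.4310] → [-0.2293, -0.1379, -0.0364, -0.4890, 0.6639, 0.5658]
V = J·q̇ = [0.2627, 0.4800, 0.2037, 0.0222, 0.6566, -0.2619]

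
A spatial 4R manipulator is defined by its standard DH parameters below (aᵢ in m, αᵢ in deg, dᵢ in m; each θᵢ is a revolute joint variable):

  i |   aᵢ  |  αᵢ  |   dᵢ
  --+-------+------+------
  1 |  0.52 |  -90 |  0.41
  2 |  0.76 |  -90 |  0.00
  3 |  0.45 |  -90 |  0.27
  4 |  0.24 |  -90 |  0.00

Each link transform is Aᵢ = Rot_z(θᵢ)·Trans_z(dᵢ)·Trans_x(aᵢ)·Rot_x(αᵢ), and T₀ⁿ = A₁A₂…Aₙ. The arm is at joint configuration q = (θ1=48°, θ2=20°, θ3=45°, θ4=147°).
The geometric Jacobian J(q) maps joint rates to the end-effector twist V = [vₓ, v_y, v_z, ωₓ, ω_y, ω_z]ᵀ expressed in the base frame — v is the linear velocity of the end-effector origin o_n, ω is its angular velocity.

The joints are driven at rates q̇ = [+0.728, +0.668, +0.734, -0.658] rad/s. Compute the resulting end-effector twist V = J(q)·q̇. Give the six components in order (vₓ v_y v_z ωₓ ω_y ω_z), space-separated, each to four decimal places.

-0.7187 0.3887 -0.4078 -0.7176 0.8967 -0.1209

o_n = [1.0352, 0.8869, -0.0410]
J₁: ẑ×o_n = [-0.8869, 1.0352, 0.0000], ω = ẑ
J2: z=[-0.7431, 0.6691, 0.0000] o=[0.3479, 0.3864, 0.4100] → [-0.3018, -0.3351, -0.8318, -0.7431, 0.6691, 0.0000]
J3: z=[-0.2289, -0.2542, -0.9397] o=[0.8258, 0.9172, 0.1501] → [0.0201, -0.2405, 0.0602, -0.2289, -0.2542, -0.9397]
J4: z=[0.0809, -0.9669, 0.2418] o=[1.2006, 0.8578, -0.2125] → [-0.1729, -0.0539, -0.1575, 0.0809, -0.9669, 0.2418]
V = J·q̇ = [-0.7187, 0.3887, -0.4078, -0.7176, 0.8967, -0.1209]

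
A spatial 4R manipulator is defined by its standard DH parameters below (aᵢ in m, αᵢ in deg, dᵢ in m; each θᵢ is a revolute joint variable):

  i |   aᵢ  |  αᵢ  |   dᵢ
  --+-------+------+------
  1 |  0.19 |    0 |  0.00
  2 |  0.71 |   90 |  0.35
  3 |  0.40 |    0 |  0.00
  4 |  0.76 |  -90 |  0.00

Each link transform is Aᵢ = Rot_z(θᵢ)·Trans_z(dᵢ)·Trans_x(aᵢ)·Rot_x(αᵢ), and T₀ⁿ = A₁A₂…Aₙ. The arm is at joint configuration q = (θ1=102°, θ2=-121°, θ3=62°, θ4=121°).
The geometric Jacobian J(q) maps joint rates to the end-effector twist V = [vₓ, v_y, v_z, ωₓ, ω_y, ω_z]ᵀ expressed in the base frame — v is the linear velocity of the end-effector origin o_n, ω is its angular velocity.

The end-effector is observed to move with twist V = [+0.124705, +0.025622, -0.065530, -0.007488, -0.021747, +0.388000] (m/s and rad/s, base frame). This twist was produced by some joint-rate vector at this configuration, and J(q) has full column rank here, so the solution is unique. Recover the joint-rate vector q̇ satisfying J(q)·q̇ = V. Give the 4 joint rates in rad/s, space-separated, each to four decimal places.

o_n = [0.0918, 0.1406, 0.6634]
J₁: ẑ×o_n = [-0.1406, 0.0918, 0.0000], ω = ẑ
J2: z=[0.0000, 0.0000, 1.0000] o=[-0.0395, 0.1858, 0.0000] → [0.0452, 0.1313, -0.0000, 0.0000, 0.0000, 1.0000]
J3: z=[-0.3256, -0.9455, 0.0000] o=[0.6318, -0.0453, 0.3500] → [-0.2963, 0.1020, -0.5712, -0.3256, -0.9455, 0.0000]
J4: z=[-0.3256, -0.9455, 0.0000] o=[0.8094, -0.1064, 0.7032] → [0.0376, -0.0129, -0.7590, -0.3256, -0.9455, 0.0000]
q̇ = J⁺·V = [-0.1120, 0.5000, -0.2560, 0.2790]

-0.1120 0.5000 -0.2560 0.2790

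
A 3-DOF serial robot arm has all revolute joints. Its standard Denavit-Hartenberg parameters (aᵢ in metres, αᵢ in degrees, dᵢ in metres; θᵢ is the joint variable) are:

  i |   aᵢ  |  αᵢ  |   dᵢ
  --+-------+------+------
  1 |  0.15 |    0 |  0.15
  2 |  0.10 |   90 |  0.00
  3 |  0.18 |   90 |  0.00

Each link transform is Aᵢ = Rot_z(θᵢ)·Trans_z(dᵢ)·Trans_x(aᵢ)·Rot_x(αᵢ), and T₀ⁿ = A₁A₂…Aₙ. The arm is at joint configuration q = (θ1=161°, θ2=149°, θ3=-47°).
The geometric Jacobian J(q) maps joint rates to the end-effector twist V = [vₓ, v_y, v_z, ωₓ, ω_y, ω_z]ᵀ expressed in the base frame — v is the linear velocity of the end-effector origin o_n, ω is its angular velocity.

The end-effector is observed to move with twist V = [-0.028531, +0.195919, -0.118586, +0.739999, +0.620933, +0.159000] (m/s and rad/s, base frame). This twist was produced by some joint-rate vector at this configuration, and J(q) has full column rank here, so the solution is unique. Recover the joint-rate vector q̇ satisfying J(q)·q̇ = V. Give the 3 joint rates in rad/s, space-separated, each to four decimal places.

-0.5340 0.6930 -0.9660

o_n = [0.0014, -0.1218, 0.0184]
J₁: ẑ×o_n = [0.1218, 0.0014, -0.0000], ω = ẑ
J2: z=[0.0000, 0.0000, 1.0000] o=[-0.1418, 0.0488, 0.1500] → [0.1706, 0.1432, -0.0000, 0.0000, 0.0000, 1.0000]
J3: z=[-0.7660, -0.6428, 0.0000] o=[-0.0775, -0.0278, 0.1500] → [0.0846, -0.1008, 0.1228, -0.7660, -0.6428, 0.0000]
q̇ = J⁺·V = [-0.5340, 0.6930, -0.9660]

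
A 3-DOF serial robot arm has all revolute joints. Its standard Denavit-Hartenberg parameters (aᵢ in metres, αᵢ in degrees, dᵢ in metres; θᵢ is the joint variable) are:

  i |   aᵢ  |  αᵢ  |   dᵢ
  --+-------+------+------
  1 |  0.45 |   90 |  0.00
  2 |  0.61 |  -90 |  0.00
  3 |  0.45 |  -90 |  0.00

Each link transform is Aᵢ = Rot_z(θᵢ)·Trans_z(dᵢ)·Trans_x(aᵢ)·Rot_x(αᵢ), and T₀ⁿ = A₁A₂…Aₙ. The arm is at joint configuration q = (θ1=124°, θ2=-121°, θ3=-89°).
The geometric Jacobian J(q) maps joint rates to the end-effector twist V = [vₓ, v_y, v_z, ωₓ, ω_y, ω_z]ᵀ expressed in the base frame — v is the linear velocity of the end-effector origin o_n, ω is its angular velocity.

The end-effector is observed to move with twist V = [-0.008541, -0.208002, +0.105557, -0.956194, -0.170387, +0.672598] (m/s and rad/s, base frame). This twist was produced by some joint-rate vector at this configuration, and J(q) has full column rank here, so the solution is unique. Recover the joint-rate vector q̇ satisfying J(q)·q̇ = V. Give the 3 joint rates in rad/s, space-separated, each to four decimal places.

0.9090 -0.8880 0.4590

o_n = [0.2993, 0.3609, -0.5296]
J₁: ẑ×o_n = [-0.3609, 0.2993, 0.0000], ω = ẑ
J2: z=[0.8290, 0.5592, 0.0000] o=[-0.2516, 0.3731, 0.0000] → [-0.2962, 0.4391, -0.3182, 0.8290, 0.5592, 0.0000]
J3: z=[-0.4793, 0.7106, -0.5150] o=[-0.0760, 0.1126, -0.5229] → [0.1231, -0.1965, -0.3857, -0.4793, 0.7106, -0.5150]
q̇ = J⁺·V = [0.9090, -0.8880, 0.4590]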